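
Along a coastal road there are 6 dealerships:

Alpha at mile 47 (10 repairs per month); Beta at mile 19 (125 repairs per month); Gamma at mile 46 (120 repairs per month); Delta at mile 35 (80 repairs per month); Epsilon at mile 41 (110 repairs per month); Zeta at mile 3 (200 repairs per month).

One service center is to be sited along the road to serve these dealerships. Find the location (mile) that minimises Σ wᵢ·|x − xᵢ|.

For a sum of weighted absolute distances on a line, the optimum is the weighted median (not the mean). Total weight W = 645; half-weight = 322.5.
Sort by position and accumulate weight:
  mile 3 (Zeta, w=200) → cum 200
  mile 19 (Beta, w=125) → cum 325  ≥ 322.5 → median here
  mile 35 (Delta, w=80) → cum 405
  mile 41 (Epsilon, w=110) → cum 515
  mile 46 (Gamma, w=120) → cum 635
  mile 47 (Alpha, w=10) → cum 645
Optimal location: mile 19.

x = 19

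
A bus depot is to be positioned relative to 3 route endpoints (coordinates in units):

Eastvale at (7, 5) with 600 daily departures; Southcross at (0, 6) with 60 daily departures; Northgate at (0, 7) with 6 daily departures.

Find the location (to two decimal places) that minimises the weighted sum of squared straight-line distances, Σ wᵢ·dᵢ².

The minimiser of Σwᵢ‖p−pᵢ‖² is the weighted centroid p* = (Σwᵢpᵢ)/(Σwᵢ).
Σwᵢ = 666.
Σwᵢxᵢ = 600·7 + 60·0 + 6·0 = 4200.
Σwᵢyᵢ = 600·5 + 60·6 + 6·7 = 3402.
x* = 4200/666 = 6.31, y* = 3402/666 = 5.11.

(6.31, 5.11)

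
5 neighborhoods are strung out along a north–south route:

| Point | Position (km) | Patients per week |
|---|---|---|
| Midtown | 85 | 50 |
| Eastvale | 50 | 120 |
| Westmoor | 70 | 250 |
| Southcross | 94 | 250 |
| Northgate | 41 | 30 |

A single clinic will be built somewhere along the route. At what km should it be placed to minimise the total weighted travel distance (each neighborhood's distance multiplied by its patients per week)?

x = 70

For a sum of weighted absolute distances on a line, the optimum is the weighted median (not the mean). Total weight W = 700; half-weight = 350.
Sort by position and accumulate weight:
  km 41 (Northgate, w=30) → cum 30
  km 50 (Eastvale, w=120) → cum 150
  km 70 (Westmoor, w=250) → cum 400  ≥ 350 → median here
  km 85 (Midtown, w=50) → cum 450
  km 94 (Southcross, w=250) → cum 700
Optimal location: km 70.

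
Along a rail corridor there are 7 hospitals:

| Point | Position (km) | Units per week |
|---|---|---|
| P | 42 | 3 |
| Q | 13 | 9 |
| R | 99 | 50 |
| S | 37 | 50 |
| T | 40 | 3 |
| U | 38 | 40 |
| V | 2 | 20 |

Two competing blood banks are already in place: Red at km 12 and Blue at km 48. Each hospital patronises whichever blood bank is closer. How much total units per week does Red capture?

The indifferent point is the midpoint (12+48)/2 = 30; hospitals left of it (closer to Red at 12) go to Red, those right go to Blue.
  V at 2 (w=20) → Red
  Q at 13 (w=9) → Red
  S at 37 (w=50) → Blue
  U at 38 (w=40) → Blue
  T at 40 (w=3) → Blue
  P at 42 (w=3) → Blue
  R at 99 (w=50) → Blue
Red captures 29; Blue captures 146.

29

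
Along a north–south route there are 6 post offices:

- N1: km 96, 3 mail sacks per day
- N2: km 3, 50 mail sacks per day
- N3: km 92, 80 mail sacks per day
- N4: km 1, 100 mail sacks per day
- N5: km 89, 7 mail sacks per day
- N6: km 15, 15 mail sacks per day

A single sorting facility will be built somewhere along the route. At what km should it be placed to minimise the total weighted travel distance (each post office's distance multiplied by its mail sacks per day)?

x = 3

For a sum of weighted absolute distances on a line, the optimum is the weighted median (not the mean). Total weight W = 255; half-weight = 127.5.
Sort by position and accumulate weight:
  km 1 (N4, w=100) → cum 100
  km 3 (N2, w=50) → cum 150  ≥ 127.5 → median here
  km 15 (N6, w=15) → cum 165
  km 89 (N5, w=7) → cum 172
  km 92 (N3, w=80) → cum 252
  km 96 (N1, w=3) → cum 255
Optimal location: km 3.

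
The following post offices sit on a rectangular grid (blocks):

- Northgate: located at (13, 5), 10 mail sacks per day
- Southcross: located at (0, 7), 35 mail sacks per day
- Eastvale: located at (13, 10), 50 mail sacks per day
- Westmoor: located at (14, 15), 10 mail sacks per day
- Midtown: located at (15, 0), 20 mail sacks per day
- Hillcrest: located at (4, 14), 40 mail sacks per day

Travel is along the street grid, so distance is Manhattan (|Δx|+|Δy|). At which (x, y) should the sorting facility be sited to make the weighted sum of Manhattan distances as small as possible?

(13, 10)

Manhattan distance separates: Σwᵢ(|x−xᵢ|+|y−yᵢ|) = Σwᵢ|x−xᵢ| + Σwᵢ|y−yᵢ|, so x and y are optimised independently as 1-D weighted medians.
Total weight W = 165; half = 82.5.
x-coordinate, sorted with cumulative weight:
  x=0 (Southcross, w=35) cum 35
  x=4 (Hillcrest, w=40) cum 75
  x=13 (Northgate, w=10) cum 85  ← median
  x=13 (Eastvale, w=50) cum 135
  x=14 (Westmoor, w=10) cum 145
  x=15 (Midtown, w=20) cum 165
⇒ x* = 13
y-coordinate, sorted with cumulative weight:
  y=0 (Midtown, w=20) cum 20
  y=5 (Northgate, w=10) cum 30
  y=7 (Southcross, w=35) cum 65
  y=10 (Eastvale, w=50) cum 115  ← median
  y=14 (Hillcrest, w=40) cum 155
  y=15 (Westmoor, w=10) cum 165
⇒ y* = 10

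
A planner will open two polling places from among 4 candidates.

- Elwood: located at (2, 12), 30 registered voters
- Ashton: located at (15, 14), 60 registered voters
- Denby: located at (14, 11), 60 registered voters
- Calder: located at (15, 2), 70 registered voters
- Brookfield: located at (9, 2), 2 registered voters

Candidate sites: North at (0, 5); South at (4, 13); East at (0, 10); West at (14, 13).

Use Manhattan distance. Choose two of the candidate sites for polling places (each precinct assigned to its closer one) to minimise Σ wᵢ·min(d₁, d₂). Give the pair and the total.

{South, West}, total 1202

Evaluate every pair (each demand assigned to the nearer of the two):
  {South, West}: total = 1202
  {East, West}: total = 1232
  {North, West}: total = 1374
  {North, South}: total = 2814
  {South, East}: total = 3102
  {North, East}: total = 3444
Best pair: {South, West} with total 1202.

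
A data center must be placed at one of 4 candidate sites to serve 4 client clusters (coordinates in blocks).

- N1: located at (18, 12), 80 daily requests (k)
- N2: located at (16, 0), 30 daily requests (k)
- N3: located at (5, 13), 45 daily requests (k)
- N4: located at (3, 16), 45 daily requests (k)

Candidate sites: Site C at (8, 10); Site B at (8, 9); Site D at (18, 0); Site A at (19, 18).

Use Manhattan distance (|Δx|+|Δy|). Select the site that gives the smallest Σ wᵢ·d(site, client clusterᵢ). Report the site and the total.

Site C, total 2265 blocks

Total weighted distance at each candidate:
  Site C (8, 10): total = 2265
  Site B (8, 9): total = 2405
  Site D (18, 0): total = 3585
  Site A (19, 18): total = 2855
Minimum is at Site C with total 2265 blocks.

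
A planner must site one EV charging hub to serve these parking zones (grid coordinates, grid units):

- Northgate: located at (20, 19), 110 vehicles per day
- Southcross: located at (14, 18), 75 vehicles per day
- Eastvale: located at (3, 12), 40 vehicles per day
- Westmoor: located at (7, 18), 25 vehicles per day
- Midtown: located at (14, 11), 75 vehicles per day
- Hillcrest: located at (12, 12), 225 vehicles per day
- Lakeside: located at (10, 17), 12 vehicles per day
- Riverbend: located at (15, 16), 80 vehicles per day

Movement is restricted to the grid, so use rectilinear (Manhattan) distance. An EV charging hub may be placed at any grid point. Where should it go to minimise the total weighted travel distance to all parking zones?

Manhattan distance separates: Σwᵢ(|x−xᵢ|+|y−yᵢ|) = Σwᵢ|x−xᵢ| + Σwᵢ|y−yᵢ|, so x and y are optimised independently as 1-D weighted medians.
Total weight W = 642; half = 321.
x-coordinate, sorted with cumulative weight:
  x=3 (Eastvale, w=40) cum 40
  x=7 (Westmoor, w=25) cum 65
  x=10 (Lakeside, w=12) cum 77
  x=12 (Hillcrest, w=225) cum 302
  x=14 (Southcross, w=75) cum 377  ← median
  x=14 (Midtown, w=75) cum 452
  x=15 (Riverbend, w=80) cum 532
  x=20 (Northgate, w=110) cum 642
⇒ x* = 14
y-coordinate, sorted with cumulative weight:
  y=11 (Midtown, w=75) cum 75
  y=12 (Eastvale, w=40) cum 115
  y=12 (Hillcrest, w=225) cum 340  ← median
  y=16 (Riverbend, w=80) cum 420
  y=17 (Lakeside, w=12) cum 432
  y=18 (Southcross, w=75) cum 507
  y=18 (Westmoor, w=25) cum 532
  y=19 (Northgate, w=110) cum 642
⇒ y* = 12

(14, 12)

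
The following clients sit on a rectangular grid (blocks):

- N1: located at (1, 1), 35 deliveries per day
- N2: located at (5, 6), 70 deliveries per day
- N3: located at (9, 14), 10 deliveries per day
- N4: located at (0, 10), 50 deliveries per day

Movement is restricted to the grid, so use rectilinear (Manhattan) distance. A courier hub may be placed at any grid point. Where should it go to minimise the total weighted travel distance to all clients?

(1, 6)

Manhattan distance separates: Σwᵢ(|x−xᵢ|+|y−yᵢ|) = Σwᵢ|x−xᵢ| + Σwᵢ|y−yᵢ|, so x and y are optimised independently as 1-D weighted medians.
Total weight W = 165; half = 82.5.
x-coordinate, sorted with cumulative weight:
  x=0 (N4, w=50) cum 50
  x=1 (N1, w=35) cum 85  ← median
  x=5 (N2, w=70) cum 155
  x=9 (N3, w=10) cum 165
⇒ x* = 1
y-coordinate, sorted with cumulative weight:
  y=1 (N1, w=35) cum 35
  y=6 (N2, w=70) cum 105  ← median
  y=10 (N4, w=50) cum 155
  y=14 (N3, w=10) cum 165
⇒ y* = 6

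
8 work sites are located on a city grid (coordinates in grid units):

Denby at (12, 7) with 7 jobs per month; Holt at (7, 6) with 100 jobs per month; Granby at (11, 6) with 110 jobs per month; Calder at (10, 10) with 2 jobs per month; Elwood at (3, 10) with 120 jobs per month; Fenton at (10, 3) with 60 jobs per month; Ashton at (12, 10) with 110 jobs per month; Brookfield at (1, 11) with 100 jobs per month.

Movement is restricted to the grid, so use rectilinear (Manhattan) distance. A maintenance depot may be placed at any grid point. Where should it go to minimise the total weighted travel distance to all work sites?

(7, 10)

Manhattan distance separates: Σwᵢ(|x−xᵢ|+|y−yᵢ|) = Σwᵢ|x−xᵢ| + Σwᵢ|y−yᵢ|, so x and y are optimised independently as 1-D weighted medians.
Total weight W = 609; half = 304.5.
x-coordinate, sorted with cumulative weight:
  x=1 (Brookfield, w=100) cum 100
  x=3 (Elwood, w=120) cum 220
  x=7 (Holt, w=100) cum 320  ← median
  x=10 (Calder, w=2) cum 322
  x=10 (Fenton, w=60) cum 382
  x=11 (Granby, w=110) cum 492
  x=12 (Denby, w=7) cum 499
  x=12 (Ashton, w=110) cum 609
⇒ x* = 7
y-coordinate, sorted with cumulative weight:
  y=3 (Fenton, w=60) cum 60
  y=6 (Holt, w=100) cum 160
  y=6 (Granby, w=110) cum 270
  y=7 (Denby, w=7) cum 277
  y=10 (Calder, w=2) cum 279
  y=10 (Elwood, w=120) cum 399  ← median
  y=10 (Ashton, w=110) cum 509
  y=11 (Brookfield, w=100) cum 609
⇒ y* = 10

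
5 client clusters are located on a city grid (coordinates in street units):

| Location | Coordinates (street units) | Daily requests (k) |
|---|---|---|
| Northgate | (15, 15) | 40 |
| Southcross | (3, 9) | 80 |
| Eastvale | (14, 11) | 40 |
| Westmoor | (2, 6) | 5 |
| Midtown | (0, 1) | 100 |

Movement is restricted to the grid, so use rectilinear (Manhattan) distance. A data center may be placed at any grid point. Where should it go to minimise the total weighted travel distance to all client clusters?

(3, 9)

Manhattan distance separates: Σwᵢ(|x−xᵢ|+|y−yᵢ|) = Σwᵢ|x−xᵢ| + Σwᵢ|y−yᵢ|, so x and y are optimised independently as 1-D weighted medians.
Total weight W = 265; half = 132.5.
x-coordinate, sorted with cumulative weight:
  x=0 (Midtown, w=100) cum 100
  x=2 (Westmoor, w=5) cum 105
  x=3 (Southcross, w=80) cum 185  ← median
  x=14 (Eastvale, w=40) cum 225
  x=15 (Northgate, w=40) cum 265
⇒ x* = 3
y-coordinate, sorted with cumulative weight:
  y=1 (Midtown, w=100) cum 100
  y=6 (Westmoor, w=5) cum 105
  y=9 (Southcross, w=80) cum 185  ← median
  y=11 (Eastvale, w=40) cum 225
  y=15 (Northgate, w=40) cum 265
⇒ y* = 9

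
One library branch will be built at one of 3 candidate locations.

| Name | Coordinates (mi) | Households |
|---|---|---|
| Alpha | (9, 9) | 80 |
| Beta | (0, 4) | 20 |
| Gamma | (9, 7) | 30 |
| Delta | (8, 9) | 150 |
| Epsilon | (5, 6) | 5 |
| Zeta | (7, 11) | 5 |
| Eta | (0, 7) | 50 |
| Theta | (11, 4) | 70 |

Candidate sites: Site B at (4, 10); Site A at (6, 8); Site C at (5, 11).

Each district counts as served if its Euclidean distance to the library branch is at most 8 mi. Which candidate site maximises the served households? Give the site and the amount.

Coverage radius r = 8 mi; a point is covered iff (Δx)²+(Δy)² ≤ 8² = 64.
  Site B (4, 10): covers {Alpha, Beta, Gamma, Delta, Epsilon, Zeta, Eta} → 340
  Site A (6, 8): covers {Alpha, Beta, Gamma, Delta, Epsilon, Zeta, Eta, Theta} → 410
  Site C (5, 11): covers {Alpha, Gamma, Delta, Epsilon, Zeta, Eta} → 320
Maximum coverage at Site A: 410 households.

Site A, covering 410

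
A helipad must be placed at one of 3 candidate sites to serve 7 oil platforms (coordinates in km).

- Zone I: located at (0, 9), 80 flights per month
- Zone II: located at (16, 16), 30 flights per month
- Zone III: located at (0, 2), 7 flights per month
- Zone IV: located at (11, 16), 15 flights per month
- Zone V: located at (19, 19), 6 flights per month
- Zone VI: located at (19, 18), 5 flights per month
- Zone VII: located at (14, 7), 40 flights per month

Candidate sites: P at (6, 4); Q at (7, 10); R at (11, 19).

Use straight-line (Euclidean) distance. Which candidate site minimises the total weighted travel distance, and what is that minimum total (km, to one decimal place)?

Q, total 1539.5 km

Total weighted distance at each candidate:
  P (6, 4): total = 1889.1
  Q (7, 10): total = 1539.5
  R (11, 19): total = 2134.0
Minimum is at Q with total 1539.5 km.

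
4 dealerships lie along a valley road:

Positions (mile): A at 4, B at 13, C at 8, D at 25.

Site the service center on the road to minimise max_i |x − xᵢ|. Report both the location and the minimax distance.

The 1-center on a line is the midpoint of the two extreme points: leftmost at 4, rightmost at 25.
Optimal location = (4 + 25)/2 = 14.5; maximum distance = (25 − 4)/2 = 10.5.

location 14.5, max distance 10.5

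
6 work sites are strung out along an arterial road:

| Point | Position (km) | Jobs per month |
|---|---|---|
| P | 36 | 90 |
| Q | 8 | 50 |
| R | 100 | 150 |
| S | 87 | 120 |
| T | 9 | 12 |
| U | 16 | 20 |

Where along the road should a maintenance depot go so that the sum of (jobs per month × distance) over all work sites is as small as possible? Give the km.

x = 87

For a sum of weighted absolute distances on a line, the optimum is the weighted median (not the mean). Total weight W = 442; half-weight = 221.
Sort by position and accumulate weight:
  km 8 (Q, w=50) → cum 50
  km 9 (T, w=12) → cum 62
  km 16 (U, w=20) → cum 82
  km 36 (P, w=90) → cum 172
  km 87 (S, w=120) → cum 292  ≥ 221 → median here
  km 100 (R, w=150) → cum 442
Optimal location: km 87.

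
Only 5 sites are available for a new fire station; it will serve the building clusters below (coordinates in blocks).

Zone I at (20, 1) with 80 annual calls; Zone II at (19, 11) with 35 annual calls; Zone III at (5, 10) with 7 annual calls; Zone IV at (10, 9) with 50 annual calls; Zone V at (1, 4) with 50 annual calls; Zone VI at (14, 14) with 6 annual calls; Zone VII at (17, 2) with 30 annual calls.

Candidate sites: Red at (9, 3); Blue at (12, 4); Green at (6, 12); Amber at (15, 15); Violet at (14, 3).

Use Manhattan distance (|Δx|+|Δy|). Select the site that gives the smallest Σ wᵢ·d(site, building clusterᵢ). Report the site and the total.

Violet, total 2593 blocks

Total weighted distance at each candidate:
  Red (9, 3): total = 2913
  Blue (12, 4): total = 2643
  Green (6, 12): total = 4201
  Amber (15, 15): total = 4167
  Violet (14, 3): total = 2593
Minimum is at Violet with total 2593 blocks.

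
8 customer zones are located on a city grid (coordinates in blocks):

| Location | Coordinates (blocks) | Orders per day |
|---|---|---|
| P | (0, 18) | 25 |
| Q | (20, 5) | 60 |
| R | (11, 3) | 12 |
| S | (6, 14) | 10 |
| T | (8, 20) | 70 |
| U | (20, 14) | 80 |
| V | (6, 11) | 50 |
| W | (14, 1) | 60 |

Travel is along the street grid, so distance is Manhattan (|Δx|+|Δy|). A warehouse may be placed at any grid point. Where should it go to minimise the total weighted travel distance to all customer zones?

(14, 14)

Manhattan distance separates: Σwᵢ(|x−xᵢ|+|y−yᵢ|) = Σwᵢ|x−xᵢ| + Σwᵢ|y−yᵢ|, so x and y are optimised independently as 1-D weighted medians.
Total weight W = 367; half = 183.5.
x-coordinate, sorted with cumulative weight:
  x=0 (P, w=25) cum 25
  x=6 (S, w=10) cum 35
  x=6 (V, w=50) cum 85
  x=8 (T, w=70) cum 155
  x=11 (R, w=12) cum 167
  x=14 (W, w=60) cum 227  ← median
  x=20 (Q, w=60) cum 287
  x=20 (U, w=80) cum 367
⇒ x* = 14
y-coordinate, sorted with cumulative weight:
  y=1 (W, w=60) cum 60
  y=3 (R, w=12) cum 72
  y=5 (Q, w=60) cum 132
  y=11 (V, w=50) cum 182
  y=14 (S, w=10) cum 192  ← median
  y=14 (U, w=80) cum 272
  y=18 (P, w=25) cum 297
  y=20 (T, w=70) cum 367
⇒ y* = 14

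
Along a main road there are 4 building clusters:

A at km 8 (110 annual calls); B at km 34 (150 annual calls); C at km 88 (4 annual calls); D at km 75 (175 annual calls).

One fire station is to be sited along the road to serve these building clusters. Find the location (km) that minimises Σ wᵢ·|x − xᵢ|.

x = 34

For a sum of weighted absolute distances on a line, the optimum is the weighted median (not the mean). Total weight W = 439; half-weight = 219.5.
Sort by position and accumulate weight:
  km 8 (A, w=110) → cum 110
  km 34 (B, w=150) → cum 260  ≥ 219.5 → median here
  km 75 (D, w=175) → cum 435
  km 88 (C, w=4) → cum 439
Optimal location: km 34.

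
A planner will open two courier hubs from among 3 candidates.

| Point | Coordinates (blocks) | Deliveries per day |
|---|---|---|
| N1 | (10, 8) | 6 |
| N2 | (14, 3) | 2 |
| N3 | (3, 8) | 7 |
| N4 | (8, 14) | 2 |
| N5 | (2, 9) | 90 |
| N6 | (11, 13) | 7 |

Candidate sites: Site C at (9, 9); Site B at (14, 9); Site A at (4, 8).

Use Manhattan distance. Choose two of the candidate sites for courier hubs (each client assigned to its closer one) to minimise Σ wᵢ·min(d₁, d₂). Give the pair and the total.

{Site C, Site A}, total 365

Evaluate every pair (each demand assigned to the nearer of the two):
  {Site C, Site A}: total = 365
  {Site B, Site A}: total = 388
  {Site C, Site B}: total = 757
Best pair: {Site C, Site A} with total 365.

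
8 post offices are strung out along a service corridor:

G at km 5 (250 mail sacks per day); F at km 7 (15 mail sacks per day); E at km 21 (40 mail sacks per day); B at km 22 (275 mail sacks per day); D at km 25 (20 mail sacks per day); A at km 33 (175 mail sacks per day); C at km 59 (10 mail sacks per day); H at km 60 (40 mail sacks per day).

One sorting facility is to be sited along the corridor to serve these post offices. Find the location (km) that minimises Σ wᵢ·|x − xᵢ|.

x = 22

For a sum of weighted absolute distances on a line, the optimum is the weighted median (not the mean). Total weight W = 825; half-weight = 412.5.
Sort by position and accumulate weight:
  km 5 (G, w=250) → cum 250
  km 7 (F, w=15) → cum 265
  km 21 (E, w=40) → cum 305
  km 22 (B, w=275) → cum 580  ≥ 412.5 → median here
  km 25 (D, w=20) → cum 600
  km 33 (A, w=175) → cum 775
  km 59 (C, w=10) → cum 785
  km 60 (H, w=40) → cum 825
Optimal location: km 22.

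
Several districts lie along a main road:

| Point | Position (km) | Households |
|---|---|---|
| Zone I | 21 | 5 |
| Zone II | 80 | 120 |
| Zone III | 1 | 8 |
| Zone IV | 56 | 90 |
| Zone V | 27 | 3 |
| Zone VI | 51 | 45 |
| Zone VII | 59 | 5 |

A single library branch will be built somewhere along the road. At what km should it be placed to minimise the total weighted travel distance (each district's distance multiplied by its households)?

x = 56

For a sum of weighted absolute distances on a line, the optimum is the weighted median (not the mean). Total weight W = 276; half-weight = 138.
Sort by position and accumulate weight:
  km 1 (Zone III, w=8) → cum 8
  km 21 (Zone I, w=5) → cum 13
  km 27 (Zone V, w=3) → cum 16
  km 51 (Zone VI, w=45) → cum 61
  km 56 (Zone IV, w=90) → cum 151  ≥ 138 → median here
  km 59 (Zone VII, w=5) → cum 156
  km 80 (Zone II, w=120) → cum 276
Optimal location: km 56.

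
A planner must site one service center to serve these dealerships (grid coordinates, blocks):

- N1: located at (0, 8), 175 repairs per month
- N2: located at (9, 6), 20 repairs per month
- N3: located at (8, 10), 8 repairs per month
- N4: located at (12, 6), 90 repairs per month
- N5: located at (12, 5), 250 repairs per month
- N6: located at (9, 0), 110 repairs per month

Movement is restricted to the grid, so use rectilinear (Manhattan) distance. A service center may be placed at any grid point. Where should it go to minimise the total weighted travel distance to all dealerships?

(12, 5)

Manhattan distance separates: Σwᵢ(|x−xᵢ|+|y−yᵢ|) = Σwᵢ|x−xᵢ| + Σwᵢ|y−yᵢ|, so x and y are optimised independently as 1-D weighted medians.
Total weight W = 653; half = 326.5.
x-coordinate, sorted with cumulative weight:
  x=0 (N1, w=175) cum 175
  x=8 (N3, w=8) cum 183
  x=9 (N2, w=20) cum 203
  x=9 (N6, w=110) cum 313
  x=12 (N4, w=90) cum 403  ← median
  x=12 (N5, w=250) cum 653
⇒ x* = 12
y-coordinate, sorted with cumulative weight:
  y=0 (N6, w=110) cum 110
  y=5 (N5, w=250) cum 360  ← median
  y=6 (N2, w=20) cum 380
  y=6 (N4, w=90) cum 470
  y=8 (N1, w=175) cum 645
  y=10 (N3, w=8) cum 653
⇒ y* = 5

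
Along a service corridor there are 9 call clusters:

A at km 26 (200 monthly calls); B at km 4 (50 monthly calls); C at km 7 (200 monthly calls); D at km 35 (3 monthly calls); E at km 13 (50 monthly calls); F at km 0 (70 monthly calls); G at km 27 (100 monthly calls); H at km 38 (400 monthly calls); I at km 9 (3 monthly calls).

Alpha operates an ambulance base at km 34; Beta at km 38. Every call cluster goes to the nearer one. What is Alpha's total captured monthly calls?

676

The indifferent point is the midpoint (34+38)/2 = 36; call clusters left of it (closer to Alpha at 34) go to Alpha, those right go to Beta.
  F at 0 (w=70) → Alpha
  B at 4 (w=50) → Alpha
  C at 7 (w=200) → Alpha
  I at 9 (w=3) → Alpha
  E at 13 (w=50) → Alpha
  A at 26 (w=200) → Alpha
  G at 27 (w=100) → Alpha
  D at 35 (w=3) → Alpha
  H at 38 (w=400) → Beta
Alpha captures 676; Beta captures 400.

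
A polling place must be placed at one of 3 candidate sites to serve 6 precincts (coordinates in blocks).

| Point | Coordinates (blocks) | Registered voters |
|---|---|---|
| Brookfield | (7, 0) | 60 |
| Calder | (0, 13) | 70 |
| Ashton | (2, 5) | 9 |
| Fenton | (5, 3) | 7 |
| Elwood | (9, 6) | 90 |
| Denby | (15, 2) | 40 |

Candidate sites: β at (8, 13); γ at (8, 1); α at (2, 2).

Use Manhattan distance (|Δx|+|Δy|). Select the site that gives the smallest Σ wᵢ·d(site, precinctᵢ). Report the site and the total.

γ, total 2505 blocks

Total weighted distance at each candidate:
  β (8, 13): total = 3057
  γ (8, 1): total = 2505
  α (2, 2): total = 2895
Minimum is at γ with total 2505 blocks.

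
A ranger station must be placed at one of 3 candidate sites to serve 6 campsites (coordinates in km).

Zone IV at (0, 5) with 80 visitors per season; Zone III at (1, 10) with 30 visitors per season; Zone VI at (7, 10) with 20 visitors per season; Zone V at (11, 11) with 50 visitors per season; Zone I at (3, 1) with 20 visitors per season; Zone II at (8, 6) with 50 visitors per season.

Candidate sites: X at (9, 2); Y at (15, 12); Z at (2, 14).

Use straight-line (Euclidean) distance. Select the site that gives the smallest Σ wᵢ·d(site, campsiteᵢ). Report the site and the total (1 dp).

X, total 2052.1 km

Total weighted distance at each candidate:
  X (9, 2): total = 2052.1
  Y (15, 12): total = 2906.1
  Z (2, 14): total = 2224.4
Minimum is at X with total 2052.1 km.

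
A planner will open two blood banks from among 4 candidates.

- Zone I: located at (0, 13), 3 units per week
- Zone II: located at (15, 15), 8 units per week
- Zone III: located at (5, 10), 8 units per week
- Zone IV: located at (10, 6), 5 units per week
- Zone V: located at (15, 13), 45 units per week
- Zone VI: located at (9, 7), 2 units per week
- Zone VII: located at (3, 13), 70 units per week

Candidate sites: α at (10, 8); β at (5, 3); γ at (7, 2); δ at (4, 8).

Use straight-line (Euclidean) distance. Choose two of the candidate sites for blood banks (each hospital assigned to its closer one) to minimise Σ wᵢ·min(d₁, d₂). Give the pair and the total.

Evaluate every pair (each demand assigned to the nearer of the two):
  {α, δ}: total = 793.9
  {γ, δ}: total = 1077.3
  {α, β}: total = 1078.6
  {α, γ}: total = 1078.6
  {β, δ}: total = 1081.4
  {β, γ}: total = 1573.4
Best pair: {α, δ} with total 793.9.

{α, δ}, total 793.9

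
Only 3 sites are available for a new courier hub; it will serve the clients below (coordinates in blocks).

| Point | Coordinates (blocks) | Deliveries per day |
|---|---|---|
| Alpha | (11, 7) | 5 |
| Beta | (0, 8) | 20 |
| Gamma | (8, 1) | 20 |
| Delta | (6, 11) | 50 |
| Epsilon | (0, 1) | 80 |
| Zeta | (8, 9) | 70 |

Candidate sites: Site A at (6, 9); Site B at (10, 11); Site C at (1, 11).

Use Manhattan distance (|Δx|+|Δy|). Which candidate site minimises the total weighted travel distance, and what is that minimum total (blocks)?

Site A, total 1735 blocks

Total weighted distance at each candidate:
  Site A (6, 9): total = 1735
  Site B (10, 11): total = 2605
  Site C (1, 11): total = 2250
Minimum is at Site A with total 1735 blocks.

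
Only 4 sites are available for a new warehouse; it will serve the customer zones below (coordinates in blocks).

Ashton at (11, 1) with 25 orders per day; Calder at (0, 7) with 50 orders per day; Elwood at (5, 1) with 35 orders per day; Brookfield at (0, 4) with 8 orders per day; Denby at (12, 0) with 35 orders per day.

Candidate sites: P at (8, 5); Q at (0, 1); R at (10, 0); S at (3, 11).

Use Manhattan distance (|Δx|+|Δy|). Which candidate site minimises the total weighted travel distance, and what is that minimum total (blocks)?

Total weighted distance at each candidate:
  P (8, 5): total = 1307
  Q (0, 1): total = 1229
  R (10, 0): total = 1292
  S (3, 11): total = 2000
Minimum is at Q with total 1229 blocks.

Q, total 1229 blocks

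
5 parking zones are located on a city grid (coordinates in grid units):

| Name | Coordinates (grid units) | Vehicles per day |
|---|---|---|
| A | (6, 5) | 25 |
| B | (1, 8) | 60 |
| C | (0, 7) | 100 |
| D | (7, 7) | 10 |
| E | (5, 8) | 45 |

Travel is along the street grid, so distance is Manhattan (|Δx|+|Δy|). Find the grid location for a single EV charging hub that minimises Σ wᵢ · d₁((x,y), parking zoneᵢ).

Manhattan distance separates: Σwᵢ(|x−xᵢ|+|y−yᵢ|) = Σwᵢ|x−xᵢ| + Σwᵢ|y−yᵢ|, so x and y are optimised independently as 1-D weighted medians.
Total weight W = 240; half = 120.
x-coordinate, sorted with cumulative weight:
  x=0 (C, w=100) cum 100
  x=1 (B, w=60) cum 160  ← median
  x=5 (E, w=45) cum 205
  x=6 (A, w=25) cum 230
  x=7 (D, w=10) cum 240
⇒ x* = 1
y-coordinate, sorted with cumulative weight:
  y=5 (A, w=25) cum 25
  y=7 (C, w=100) cum 125  ← median
  y=7 (D, w=10) cum 135
  y=8 (B, w=60) cum 195
  y=8 (E, w=45) cum 240
⇒ y* = 7

(1, 7)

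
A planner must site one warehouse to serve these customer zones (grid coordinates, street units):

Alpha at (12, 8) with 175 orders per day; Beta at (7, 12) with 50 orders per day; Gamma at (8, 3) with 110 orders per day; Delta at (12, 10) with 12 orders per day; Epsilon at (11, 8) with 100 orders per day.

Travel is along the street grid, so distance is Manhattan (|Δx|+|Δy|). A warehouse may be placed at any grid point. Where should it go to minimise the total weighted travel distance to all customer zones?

Manhattan distance separates: Σwᵢ(|x−xᵢ|+|y−yᵢ|) = Σwᵢ|x−xᵢ| + Σwᵢ|y−yᵢ|, so x and y are optimised independently as 1-D weighted medians.
Total weight W = 447; half = 223.5.
x-coordinate, sorted with cumulative weight:
  x=7 (Beta, w=50) cum 50
  x=8 (Gamma, w=110) cum 160
  x=11 (Epsilon, w=100) cum 260  ← median
  x=12 (Alpha, w=175) cum 435
  x=12 (Delta, w=12) cum 447
⇒ x* = 11
y-coordinate, sorted with cumulative weight:
  y=3 (Gamma, w=110) cum 110
  y=8 (Alpha, w=175) cum 285  ← median
  y=8 (Epsilon, w=100) cum 385
  y=10 (Delta, w=12) cum 397
  y=12 (Beta, w=50) cum 447
⇒ y* = 8

(11, 8)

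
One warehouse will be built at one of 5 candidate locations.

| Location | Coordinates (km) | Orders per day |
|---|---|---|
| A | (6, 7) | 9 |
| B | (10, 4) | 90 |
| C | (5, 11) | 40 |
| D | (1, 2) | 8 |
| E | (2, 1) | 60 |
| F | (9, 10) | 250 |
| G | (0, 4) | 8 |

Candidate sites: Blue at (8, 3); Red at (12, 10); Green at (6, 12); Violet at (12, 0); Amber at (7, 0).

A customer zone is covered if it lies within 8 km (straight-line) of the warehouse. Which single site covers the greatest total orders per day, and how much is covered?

Coverage radius r = 8 km; a point is covered iff (Δx)²+(Δy)² ≤ 8² = 64.
  Blue (8, 3): covers {A, B, D, E, F} → 417
  Red (12, 10): covers {A, B, C, F} → 389
  Green (6, 12): covers {A, C, F} → 299
  Violet (12, 0): covers {B} → 90
  Amber (7, 0): covers {A, B, D, E} → 167
Maximum coverage at Blue: 417 orders per day.

Blue, covering 417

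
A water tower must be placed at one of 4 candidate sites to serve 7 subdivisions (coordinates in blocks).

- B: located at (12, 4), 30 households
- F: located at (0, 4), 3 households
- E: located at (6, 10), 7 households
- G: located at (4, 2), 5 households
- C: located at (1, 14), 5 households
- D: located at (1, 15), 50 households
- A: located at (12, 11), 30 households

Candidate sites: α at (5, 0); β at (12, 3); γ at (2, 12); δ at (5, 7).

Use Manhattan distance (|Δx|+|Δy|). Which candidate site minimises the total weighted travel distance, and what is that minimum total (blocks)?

Total weighted distance at each candidate:
  α (5, 0): total = 2029
  β (12, 3): total = 1705
  γ (2, 12): total = 1217
  δ (5, 7): total = 1367
Minimum is at γ with total 1217 blocks.

γ, total 1217 blocks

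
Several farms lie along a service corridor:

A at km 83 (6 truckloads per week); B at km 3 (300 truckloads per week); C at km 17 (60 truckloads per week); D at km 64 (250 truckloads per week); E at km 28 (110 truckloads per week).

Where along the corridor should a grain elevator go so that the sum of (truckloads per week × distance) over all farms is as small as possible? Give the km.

x = 28

For a sum of weighted absolute distances on a line, the optimum is the weighted median (not the mean). Total weight W = 726; half-weight = 363.
Sort by position and accumulate weight:
  km 3 (B, w=300) → cum 300
  km 17 (C, w=60) → cum 360
  km 28 (E, w=110) → cum 470  ≥ 363 → median here
  km 64 (D, w=250) → cum 720
  km 83 (A, w=6) → cum 726
Optimal location: km 28.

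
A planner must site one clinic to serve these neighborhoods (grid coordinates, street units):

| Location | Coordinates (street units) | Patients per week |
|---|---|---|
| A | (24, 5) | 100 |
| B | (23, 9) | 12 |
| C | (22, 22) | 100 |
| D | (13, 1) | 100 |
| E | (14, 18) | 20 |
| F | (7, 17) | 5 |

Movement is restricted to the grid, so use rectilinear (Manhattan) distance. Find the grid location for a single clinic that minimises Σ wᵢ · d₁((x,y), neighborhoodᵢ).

(22, 5)

Manhattan distance separates: Σwᵢ(|x−xᵢ|+|y−yᵢ|) = Σwᵢ|x−xᵢ| + Σwᵢ|y−yᵢ|, so x and y are optimised independently as 1-D weighted medians.
Total weight W = 337; half = 168.5.
x-coordinate, sorted with cumulative weight:
  x=7 (F, w=5) cum 5
  x=13 (D, w=100) cum 105
  x=14 (E, w=20) cum 125
  x=22 (C, w=100) cum 225  ← median
  x=23 (B, w=12) cum 237
  x=24 (A, w=100) cum 337
⇒ x* = 22
y-coordinate, sorted with cumulative weight:
  y=1 (D, w=100) cum 100
  y=5 (A, w=100) cum 200  ← median
  y=9 (B, w=12) cum 212
  y=17 (F, w=5) cum 217
  y=18 (E, w=20) cum 237
  y=22 (C, w=100) cum 337
⇒ y* = 5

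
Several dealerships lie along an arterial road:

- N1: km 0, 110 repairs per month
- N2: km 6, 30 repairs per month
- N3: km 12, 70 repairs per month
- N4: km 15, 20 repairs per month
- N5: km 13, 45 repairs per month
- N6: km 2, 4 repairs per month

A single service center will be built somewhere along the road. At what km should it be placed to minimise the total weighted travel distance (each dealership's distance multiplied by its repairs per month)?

For a sum of weighted absolute distances on a line, the optimum is the weighted median (not the mean). Total weight W = 279; half-weight = 139.5.
Sort by position and accumulate weight:
  km 0 (N1, w=110) → cum 110
  km 2 (N6, w=4) → cum 114
  km 6 (N2, w=30) → cum 144  ≥ 139.5 → median here
  km 12 (N3, w=70) → cum 214
  km 13 (N5, w=45) → cum 259
  km 15 (N4, w=20) → cum 279
Optimal location: km 6.

x = 6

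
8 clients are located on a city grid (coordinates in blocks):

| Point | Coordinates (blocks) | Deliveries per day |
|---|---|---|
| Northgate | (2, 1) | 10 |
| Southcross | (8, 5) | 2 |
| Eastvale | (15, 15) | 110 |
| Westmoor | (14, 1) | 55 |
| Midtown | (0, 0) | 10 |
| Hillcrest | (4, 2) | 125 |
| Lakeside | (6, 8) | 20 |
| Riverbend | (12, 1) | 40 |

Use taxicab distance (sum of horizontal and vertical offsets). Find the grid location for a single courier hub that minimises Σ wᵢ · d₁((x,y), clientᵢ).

(12, 2)

Manhattan distance separates: Σwᵢ(|x−xᵢ|+|y−yᵢ|) = Σwᵢ|x−xᵢ| + Σwᵢ|y−yᵢ|, so x and y are optimised independently as 1-D weighted medians.
Total weight W = 372; half = 186.
x-coordinate, sorted with cumulative weight:
  x=0 (Midtown, w=10) cum 10
  x=2 (Northgate, w=10) cum 20
  x=4 (Hillcrest, w=125) cum 145
  x=6 (Lakeside, w=20) cum 165
  x=8 (Southcross, w=2) cum 167
  x=12 (Riverbend, w=40) cum 207  ← median
  x=14 (Westmoor, w=55) cum 262
  x=15 (Eastvale, w=110) cum 372
⇒ x* = 12
y-coordinate, sorted with cumulative weight:
  y=0 (Midtown, w=10) cum 10
  y=1 (Northgate, w=10) cum 20
  y=1 (Westmoor, w=55) cum 75
  y=1 (Riverbend, w=40) cum 115
  y=2 (Hillcrest, w=125) cum 240  ← median
  y=5 (Southcross, w=2) cum 242
  y=8 (Lakeside, w=20) cum 262
  y=15 (Eastvale, w=110) cum 372
⇒ y* = 2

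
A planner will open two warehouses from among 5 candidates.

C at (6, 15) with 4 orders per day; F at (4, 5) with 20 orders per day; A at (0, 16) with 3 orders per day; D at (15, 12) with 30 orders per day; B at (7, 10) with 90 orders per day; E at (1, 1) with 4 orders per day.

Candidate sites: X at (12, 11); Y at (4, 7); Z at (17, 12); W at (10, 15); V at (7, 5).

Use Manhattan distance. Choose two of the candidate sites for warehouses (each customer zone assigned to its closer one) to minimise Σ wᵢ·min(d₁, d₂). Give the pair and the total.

{Z, V}, total 708

Evaluate every pair (each demand assigned to the nearer of the two):
  {Z, V}: total = 708
  {Y, Z}: total = 755
  {X, V}: total = 761
  {X, Y}: total = 815
  {W, V}: total = 839
  {Y, W}: total = 905
  {X, Z}: total = 1055
  {Y, V}: total = 1055
  {X, W}: total = 1073
  {Z, W}: total = 1241
Best pair: {Z, V} with total 708.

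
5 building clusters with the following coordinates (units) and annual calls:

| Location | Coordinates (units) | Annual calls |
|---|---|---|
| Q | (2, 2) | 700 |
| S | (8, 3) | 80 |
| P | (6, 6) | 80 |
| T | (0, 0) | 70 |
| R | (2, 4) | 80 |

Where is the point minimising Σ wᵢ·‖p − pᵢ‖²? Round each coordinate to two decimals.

(2.65, 2.42)

The minimiser of Σwᵢ‖p−pᵢ‖² is the weighted centroid p* = (Σwᵢpᵢ)/(Σwᵢ).
Σwᵢ = 1010.
Σwᵢxᵢ = 700·2 + 80·8 + 80·6 + 70·0 + 80·2 = 2680.
Σwᵢyᵢ = 700·2 + 80·3 + 80·6 + 70·0 + 80·4 = 2440.
x* = 2680/1010 = 2.65, y* = 2440/1010 = 2.42.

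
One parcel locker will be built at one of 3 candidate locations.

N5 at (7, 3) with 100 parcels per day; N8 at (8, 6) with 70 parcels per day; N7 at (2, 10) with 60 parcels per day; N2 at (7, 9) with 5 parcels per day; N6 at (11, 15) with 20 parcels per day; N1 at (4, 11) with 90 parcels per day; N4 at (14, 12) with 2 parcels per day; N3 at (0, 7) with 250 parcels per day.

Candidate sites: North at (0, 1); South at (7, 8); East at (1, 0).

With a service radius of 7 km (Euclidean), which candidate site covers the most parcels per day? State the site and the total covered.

Coverage radius r = 7 km; a point is covered iff (Δx)²+(Δy)² ≤ 7² = 49.
  North (0, 1): covers {N3} → 250
  South (7, 8): covers {N5, N8, N7, N2, N1} → 325
  East (1, 0): covers {N5} → 100
Maximum coverage at South: 325 parcels per day.

South, covering 325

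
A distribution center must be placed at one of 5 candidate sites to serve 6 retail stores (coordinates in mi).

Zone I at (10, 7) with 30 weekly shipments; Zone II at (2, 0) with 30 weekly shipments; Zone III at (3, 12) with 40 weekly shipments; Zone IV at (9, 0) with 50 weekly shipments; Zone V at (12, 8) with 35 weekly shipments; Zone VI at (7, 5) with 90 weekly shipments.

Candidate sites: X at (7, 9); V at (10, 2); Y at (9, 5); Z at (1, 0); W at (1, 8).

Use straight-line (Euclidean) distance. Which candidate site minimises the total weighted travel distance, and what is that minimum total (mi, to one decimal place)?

Total weighted distance at each candidate:
  X (7, 9): total = 1616.5
  V (10, 2): total = 1600.6
  Y (9, 5): total = 1272.4
  Z (1, 0): total = 2437.6
  W (1, 8): total = 2246.8
Minimum is at Y with total 1272.4 mi.

Y, total 1272.4 mi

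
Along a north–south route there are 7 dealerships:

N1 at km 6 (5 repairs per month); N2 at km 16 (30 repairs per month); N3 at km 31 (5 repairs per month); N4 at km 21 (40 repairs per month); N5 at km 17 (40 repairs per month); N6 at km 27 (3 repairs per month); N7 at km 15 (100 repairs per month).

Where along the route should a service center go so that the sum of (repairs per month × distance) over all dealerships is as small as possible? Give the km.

For a sum of weighted absolute distances on a line, the optimum is the weighted median (not the mean). Total weight W = 223; half-weight = 111.5.
Sort by position and accumulate weight:
  km 6 (N1, w=5) → cum 5
  km 15 (N7, w=100) → cum 105
  km 16 (N2, w=30) → cum 135  ≥ 111.5 → median here
  km 17 (N5, w=40) → cum 175
  km 21 (N4, w=40) → cum 215
  km 27 (N6, w=3) → cum 218
  km 31 (N3, w=5) → cum 223
Optimal location: km 16.

x = 16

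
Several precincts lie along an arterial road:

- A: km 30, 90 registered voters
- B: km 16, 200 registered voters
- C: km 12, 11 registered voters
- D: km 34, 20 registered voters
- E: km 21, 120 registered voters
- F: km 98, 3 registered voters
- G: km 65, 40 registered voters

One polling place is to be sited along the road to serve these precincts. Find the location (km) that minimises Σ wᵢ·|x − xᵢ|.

x = 21

For a sum of weighted absolute distances on a line, the optimum is the weighted median (not the mean). Total weight W = 484; half-weight = 242.
Sort by position and accumulate weight:
  km 12 (C, w=11) → cum 11
  km 16 (B, w=200) → cum 211
  km 21 (E, w=120) → cum 331  ≥ 242 → median here
  km 30 (A, w=90) → cum 421
  km 34 (D, w=20) → cum 441
  km 65 (G, w=40) → cum 481
  km 98 (F, w=3) → cum 484
Optimal location: km 21.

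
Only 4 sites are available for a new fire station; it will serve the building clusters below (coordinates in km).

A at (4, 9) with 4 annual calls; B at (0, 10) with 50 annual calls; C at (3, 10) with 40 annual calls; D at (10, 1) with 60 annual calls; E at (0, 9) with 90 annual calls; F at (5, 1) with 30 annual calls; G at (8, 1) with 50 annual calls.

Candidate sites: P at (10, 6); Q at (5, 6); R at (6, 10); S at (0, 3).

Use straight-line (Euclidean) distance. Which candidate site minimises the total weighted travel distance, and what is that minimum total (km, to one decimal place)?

Total weighted distance at each candidate:
  P (10, 6): total = 2608.9
  Q (5, 6): total = 1902.3
  R (6, 10): total = 2300.0
  S (0, 3): total = 2409.2
Minimum is at Q with total 1902.3 km.

Q, total 1902.3 km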